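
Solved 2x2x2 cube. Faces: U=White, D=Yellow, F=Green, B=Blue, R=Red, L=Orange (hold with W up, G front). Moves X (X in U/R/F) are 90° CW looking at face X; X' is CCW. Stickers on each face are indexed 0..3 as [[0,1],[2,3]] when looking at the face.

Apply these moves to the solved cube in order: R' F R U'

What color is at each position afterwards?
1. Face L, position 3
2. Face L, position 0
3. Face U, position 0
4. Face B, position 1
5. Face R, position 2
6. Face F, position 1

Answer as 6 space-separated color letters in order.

After move 1 (R'): R=RRRR U=WBWB F=GWGW D=YGYG B=YBYB
After move 2 (F): F=GGWW U=WBOO R=WRBR D=RRYG L=OYOG
After move 3 (R): R=BWRR U=WGOW F=GRWG D=RYYY B=OBBB
After move 4 (U'): U=GWWO F=OYWG R=GRRR B=BWBB L=OBOG
Query 1: L[3] = G
Query 2: L[0] = O
Query 3: U[0] = G
Query 4: B[1] = W
Query 5: R[2] = R
Query 6: F[1] = Y

Answer: G O G W R Y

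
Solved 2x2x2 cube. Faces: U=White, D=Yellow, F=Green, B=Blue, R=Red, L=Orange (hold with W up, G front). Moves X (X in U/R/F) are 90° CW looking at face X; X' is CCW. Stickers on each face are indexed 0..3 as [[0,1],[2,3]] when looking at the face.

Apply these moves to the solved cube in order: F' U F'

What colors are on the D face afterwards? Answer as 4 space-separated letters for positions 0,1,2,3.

Answer: G W Y Y

Derivation:
After move 1 (F'): F=GGGG U=WWRR R=YRYR D=OOYY L=OWOW
After move 2 (U): U=RWRW F=YRGG R=BBYR B=OWBB L=GGOW
After move 3 (F'): F=RGYG U=RWBY R=OBOR D=GWYY L=GWOR
Query: D face = GWYY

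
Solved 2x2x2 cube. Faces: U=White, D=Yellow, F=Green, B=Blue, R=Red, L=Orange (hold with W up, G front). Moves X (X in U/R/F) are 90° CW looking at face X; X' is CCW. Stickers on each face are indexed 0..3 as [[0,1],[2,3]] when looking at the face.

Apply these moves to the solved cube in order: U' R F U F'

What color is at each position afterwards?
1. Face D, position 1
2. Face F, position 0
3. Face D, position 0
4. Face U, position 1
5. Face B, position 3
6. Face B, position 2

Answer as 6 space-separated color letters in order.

After move 1 (U'): U=WWWW F=OOGG R=GGRR B=RRBB L=BBOO
After move 2 (R): R=RGRG U=WOWG F=OYGY D=YBYR B=WRWB
After move 3 (F): F=GOYY U=WOOB R=WGGG D=RRYR L=BYOB
After move 4 (U): U=OWBO F=WGYY R=WRGG B=BYWB L=GOOB
After move 5 (F'): F=GYWY U=OWWG R=RRRG D=OBYR L=GOOB
Query 1: D[1] = B
Query 2: F[0] = G
Query 3: D[0] = O
Query 4: U[1] = W
Query 5: B[3] = B
Query 6: B[2] = W

Answer: B G O W B W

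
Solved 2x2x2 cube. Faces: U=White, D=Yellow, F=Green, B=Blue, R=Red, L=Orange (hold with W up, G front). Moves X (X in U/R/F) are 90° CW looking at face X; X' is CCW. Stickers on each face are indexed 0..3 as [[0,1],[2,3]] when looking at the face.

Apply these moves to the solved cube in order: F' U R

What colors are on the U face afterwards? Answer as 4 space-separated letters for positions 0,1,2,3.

After move 1 (F'): F=GGGG U=WWRR R=YRYR D=OOYY L=OWOW
After move 2 (U): U=RWRW F=YRGG R=BBYR B=OWBB L=GGOW
After move 3 (R): R=YBRB U=RRRG F=YOGY D=OBYO B=WWWB
Query: U face = RRRG

Answer: R R R G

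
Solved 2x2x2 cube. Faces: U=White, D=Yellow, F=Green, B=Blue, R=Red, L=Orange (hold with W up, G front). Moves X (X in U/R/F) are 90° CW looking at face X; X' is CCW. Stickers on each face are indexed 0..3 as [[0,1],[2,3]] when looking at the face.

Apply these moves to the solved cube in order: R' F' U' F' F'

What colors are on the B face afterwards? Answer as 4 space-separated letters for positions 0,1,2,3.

Answer: G R Y B

Derivation:
After move 1 (R'): R=RRRR U=WBWB F=GWGW D=YGYG B=YBYB
After move 2 (F'): F=WWGG U=WBRR R=GRYR D=OOYG L=OBOW
After move 3 (U'): U=BRWR F=OBGG R=WWYR B=GRYB L=YBOW
After move 4 (F'): F=BGOG U=BRWY R=OWOR D=BWYG L=YROW
After move 5 (F'): F=GGBO U=BROO R=WWBR D=RWYG L=YYOW
Query: B face = GRYB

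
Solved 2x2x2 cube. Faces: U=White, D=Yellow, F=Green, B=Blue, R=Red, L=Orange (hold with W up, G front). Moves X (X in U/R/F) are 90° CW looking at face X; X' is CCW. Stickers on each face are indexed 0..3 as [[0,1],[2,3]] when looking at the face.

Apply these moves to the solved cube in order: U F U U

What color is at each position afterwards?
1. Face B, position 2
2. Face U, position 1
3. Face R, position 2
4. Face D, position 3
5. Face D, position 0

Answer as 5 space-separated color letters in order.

After move 1 (U): U=WWWW F=RRGG R=BBRR B=OOBB L=GGOO
After move 2 (F): F=GRGR U=WWOG R=WBWR D=RBYY L=GYOY
After move 3 (U): U=OWGW F=WBGR R=OOWR B=GYBB L=GROY
After move 4 (U): U=GOWW F=OOGR R=GYWR B=GRBB L=WBOY
Query 1: B[2] = B
Query 2: U[1] = O
Query 3: R[2] = W
Query 4: D[3] = Y
Query 5: D[0] = R

Answer: B O W Y R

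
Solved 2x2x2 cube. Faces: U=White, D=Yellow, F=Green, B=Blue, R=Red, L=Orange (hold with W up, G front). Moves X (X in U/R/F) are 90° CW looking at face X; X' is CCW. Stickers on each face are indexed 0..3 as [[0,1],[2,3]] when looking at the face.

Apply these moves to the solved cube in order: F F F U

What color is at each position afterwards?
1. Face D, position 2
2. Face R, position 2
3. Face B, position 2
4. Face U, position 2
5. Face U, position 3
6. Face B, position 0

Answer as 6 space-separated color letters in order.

After move 1 (F): F=GGGG U=WWOO R=WRWR D=RRYY L=OYOY
After move 2 (F): F=GGGG U=WWYY R=OROR D=WWYY L=OROR
After move 3 (F): F=GGGG U=WWRR R=YRYR D=OOYY L=OWOW
After move 4 (U): U=RWRW F=YRGG R=BBYR B=OWBB L=GGOW
Query 1: D[2] = Y
Query 2: R[2] = Y
Query 3: B[2] = B
Query 4: U[2] = R
Query 5: U[3] = W
Query 6: B[0] = O

Answer: Y Y B R W O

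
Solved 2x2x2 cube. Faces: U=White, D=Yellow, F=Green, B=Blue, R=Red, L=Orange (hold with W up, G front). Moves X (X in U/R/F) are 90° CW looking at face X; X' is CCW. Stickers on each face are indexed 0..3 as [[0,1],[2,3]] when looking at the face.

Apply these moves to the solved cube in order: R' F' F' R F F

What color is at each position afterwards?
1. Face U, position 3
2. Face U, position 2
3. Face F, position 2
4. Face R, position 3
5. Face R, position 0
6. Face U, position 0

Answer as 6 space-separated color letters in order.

Answer: B Y W R R W

Derivation:
After move 1 (R'): R=RRRR U=WBWB F=GWGW D=YGYG B=YBYB
After move 2 (F'): F=WWGG U=WBRR R=GRYR D=OOYG L=OBOW
After move 3 (F'): F=WGWG U=WBGY R=OROR D=BWYG L=OROR
After move 4 (R): R=OORR U=WGGG F=WWWG D=BYYY B=YBBB
After move 5 (F): F=WWGW U=WGRR R=GOGR D=ROYY L=OBOY
After move 6 (F): F=GWWW U=WGYB R=RORR D=GGYY L=OROO
Query 1: U[3] = B
Query 2: U[2] = Y
Query 3: F[2] = W
Query 4: R[3] = R
Query 5: R[0] = R
Query 6: U[0] = W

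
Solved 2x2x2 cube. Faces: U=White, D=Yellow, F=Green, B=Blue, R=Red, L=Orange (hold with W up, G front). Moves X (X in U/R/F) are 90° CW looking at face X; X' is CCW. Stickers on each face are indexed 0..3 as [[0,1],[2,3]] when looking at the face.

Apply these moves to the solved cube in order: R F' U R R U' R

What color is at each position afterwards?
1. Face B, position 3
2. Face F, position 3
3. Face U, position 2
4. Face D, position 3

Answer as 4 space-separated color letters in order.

Answer: B G R R

Derivation:
After move 1 (R): R=RRRR U=WGWG F=GYGY D=YBYB B=WBWB
After move 2 (F'): F=YYGG U=WGRR R=BRYR D=OOYB L=OGOW
After move 3 (U): U=RWRG F=BRGG R=WBYR B=OGWB L=YYOW
After move 4 (R): R=YWRB U=RRRG F=BOGB D=OWYO B=GGWB
After move 5 (R): R=RYBW U=RORB F=BWGO D=OWYG B=GGRB
After move 6 (U'): U=OBRR F=YYGO R=BWBW B=RYRB L=GGOW
After move 7 (R): R=BBWW U=OYRO F=YWGG D=ORYR B=RYBB
Query 1: B[3] = B
Query 2: F[3] = G
Query 3: U[2] = R
Query 4: D[3] = R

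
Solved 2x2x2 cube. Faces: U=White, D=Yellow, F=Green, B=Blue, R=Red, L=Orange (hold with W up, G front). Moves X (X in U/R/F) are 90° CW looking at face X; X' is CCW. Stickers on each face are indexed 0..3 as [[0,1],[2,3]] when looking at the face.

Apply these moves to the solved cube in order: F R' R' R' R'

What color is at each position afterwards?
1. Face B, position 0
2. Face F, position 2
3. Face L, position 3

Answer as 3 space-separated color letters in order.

After move 1 (F): F=GGGG U=WWOO R=WRWR D=RRYY L=OYOY
After move 2 (R'): R=RRWW U=WBOB F=GWGO D=RGYG B=YBRB
After move 3 (R'): R=RWRW U=WROY F=GBGB D=RWYO B=GBGB
After move 4 (R'): R=WWRR U=WGOG F=GRGY D=RBYB B=OBWB
After move 5 (R'): R=WRWR U=WWOO F=GGGG D=RRYY B=BBBB
Query 1: B[0] = B
Query 2: F[2] = G
Query 3: L[3] = Y

Answer: B G Y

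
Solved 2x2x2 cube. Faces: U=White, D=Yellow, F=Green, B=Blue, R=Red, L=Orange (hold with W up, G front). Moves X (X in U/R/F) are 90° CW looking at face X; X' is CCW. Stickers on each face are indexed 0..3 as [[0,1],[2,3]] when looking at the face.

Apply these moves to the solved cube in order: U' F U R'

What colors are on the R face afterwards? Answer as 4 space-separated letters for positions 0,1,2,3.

After move 1 (U'): U=WWWW F=OOGG R=GGRR B=RRBB L=BBOO
After move 2 (F): F=GOGO U=WWOB R=WGWR D=RGYY L=BYOY
After move 3 (U): U=OWBW F=WGGO R=RRWR B=BYBB L=GOOY
After move 4 (R'): R=RRRW U=OBBB F=WWGW D=RGYO B=YYGB
Query: R face = RRRW

Answer: R R R W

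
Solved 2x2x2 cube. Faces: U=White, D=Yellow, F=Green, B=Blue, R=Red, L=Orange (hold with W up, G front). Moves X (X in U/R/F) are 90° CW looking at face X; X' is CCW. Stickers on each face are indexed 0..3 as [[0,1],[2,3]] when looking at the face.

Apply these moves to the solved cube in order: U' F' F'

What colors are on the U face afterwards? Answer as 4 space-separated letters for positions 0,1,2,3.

After move 1 (U'): U=WWWW F=OOGG R=GGRR B=RRBB L=BBOO
After move 2 (F'): F=OGOG U=WWGR R=YGYR D=BOYY L=BWOW
After move 3 (F'): F=GGOO U=WWYY R=OGBR D=WWYY L=BROG
Query: U face = WWYY

Answer: W W Y Y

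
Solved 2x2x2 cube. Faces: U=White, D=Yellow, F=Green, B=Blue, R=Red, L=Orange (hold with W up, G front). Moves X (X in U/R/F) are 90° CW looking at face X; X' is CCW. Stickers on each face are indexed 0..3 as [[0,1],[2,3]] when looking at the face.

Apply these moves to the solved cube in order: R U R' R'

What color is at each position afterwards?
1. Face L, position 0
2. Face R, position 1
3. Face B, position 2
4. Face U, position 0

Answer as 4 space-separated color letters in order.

After move 1 (R): R=RRRR U=WGWG F=GYGY D=YBYB B=WBWB
After move 2 (U): U=WWGG F=RRGY R=WBRR B=OOWB L=GYOO
After move 3 (R'): R=BRWR U=WWGO F=RWGG D=YRYY B=BOBB
After move 4 (R'): R=RRBW U=WBGB F=RWGO D=YWYG B=YORB
Query 1: L[0] = G
Query 2: R[1] = R
Query 3: B[2] = R
Query 4: U[0] = W

Answer: G R R W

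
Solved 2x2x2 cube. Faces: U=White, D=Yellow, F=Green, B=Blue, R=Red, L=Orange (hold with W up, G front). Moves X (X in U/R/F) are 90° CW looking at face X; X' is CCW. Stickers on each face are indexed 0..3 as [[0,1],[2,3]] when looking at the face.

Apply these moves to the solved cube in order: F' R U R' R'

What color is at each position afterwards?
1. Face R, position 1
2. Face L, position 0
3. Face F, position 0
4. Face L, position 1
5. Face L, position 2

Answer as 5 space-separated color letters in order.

Answer: R G Y O O

Derivation:
After move 1 (F'): F=GGGG U=WWRR R=YRYR D=OOYY L=OWOW
After move 2 (R): R=YYRR U=WGRG F=GOGY D=OBYB B=RBWB
After move 3 (U): U=RWGG F=YYGY R=RBRR B=OWWB L=GOOW
After move 4 (R'): R=BRRR U=RWGO F=YWGG D=OYYY B=BWBB
After move 5 (R'): R=RRBR U=RBGB F=YWGO D=OWYG B=YWYB
Query 1: R[1] = R
Query 2: L[0] = G
Query 3: F[0] = Y
Query 4: L[1] = O
Query 5: L[2] = O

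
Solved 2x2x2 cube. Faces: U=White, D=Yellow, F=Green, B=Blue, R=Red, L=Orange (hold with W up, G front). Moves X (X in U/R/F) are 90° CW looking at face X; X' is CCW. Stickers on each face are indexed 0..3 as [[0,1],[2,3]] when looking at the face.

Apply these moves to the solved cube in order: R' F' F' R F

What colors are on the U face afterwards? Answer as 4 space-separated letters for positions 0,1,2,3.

Answer: W G R R

Derivation:
After move 1 (R'): R=RRRR U=WBWB F=GWGW D=YGYG B=YBYB
After move 2 (F'): F=WWGG U=WBRR R=GRYR D=OOYG L=OBOW
After move 3 (F'): F=WGWG U=WBGY R=OROR D=BWYG L=OROR
After move 4 (R): R=OORR U=WGGG F=WWWG D=BYYY B=YBBB
After move 5 (F): F=WWGW U=WGRR R=GOGR D=ROYY L=OBOY
Query: U face = WGRR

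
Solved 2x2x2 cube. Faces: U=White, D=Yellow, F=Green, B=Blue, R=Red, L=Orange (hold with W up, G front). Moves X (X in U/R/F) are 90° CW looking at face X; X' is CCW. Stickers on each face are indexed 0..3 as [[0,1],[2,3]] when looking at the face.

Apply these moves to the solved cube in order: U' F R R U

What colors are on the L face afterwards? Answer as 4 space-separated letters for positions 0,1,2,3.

Answer: G B O Y

Derivation:
After move 1 (U'): U=WWWW F=OOGG R=GGRR B=RRBB L=BBOO
After move 2 (F): F=GOGO U=WWOB R=WGWR D=RGYY L=BYOY
After move 3 (R): R=WWRG U=WOOO F=GGGY D=RBYR B=BRWB
After move 4 (R): R=RWGW U=WGOY F=GBGR D=RWYB B=OROB
After move 5 (U): U=OWYG F=RWGR R=ORGW B=BYOB L=GBOY
Query: L face = GBOY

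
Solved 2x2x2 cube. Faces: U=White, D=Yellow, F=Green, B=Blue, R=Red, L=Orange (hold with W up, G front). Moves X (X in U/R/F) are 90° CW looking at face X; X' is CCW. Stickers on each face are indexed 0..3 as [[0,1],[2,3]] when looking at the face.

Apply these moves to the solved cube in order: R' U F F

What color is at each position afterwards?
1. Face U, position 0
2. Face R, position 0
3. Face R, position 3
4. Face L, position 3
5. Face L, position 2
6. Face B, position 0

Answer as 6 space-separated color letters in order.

After move 1 (R'): R=RRRR U=WBWB F=GWGW D=YGYG B=YBYB
After move 2 (U): U=WWBB F=RRGW R=YBRR B=OOYB L=GWOO
After move 3 (F): F=GRWR U=WWOW R=BBBR D=RYYG L=GYOG
After move 4 (F): F=WGRR U=WWGY R=OBWR D=BBYG L=GROY
Query 1: U[0] = W
Query 2: R[0] = O
Query 3: R[3] = R
Query 4: L[3] = Y
Query 5: L[2] = O
Query 6: B[0] = O

Answer: W O R Y O O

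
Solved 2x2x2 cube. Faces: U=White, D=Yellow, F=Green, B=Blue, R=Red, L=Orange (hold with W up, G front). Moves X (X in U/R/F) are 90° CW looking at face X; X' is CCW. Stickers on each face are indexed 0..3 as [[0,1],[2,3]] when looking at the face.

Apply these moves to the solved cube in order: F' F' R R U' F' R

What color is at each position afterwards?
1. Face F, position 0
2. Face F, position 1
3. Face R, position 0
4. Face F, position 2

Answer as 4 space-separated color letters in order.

Answer: R R W O

Derivation:
After move 1 (F'): F=GGGG U=WWRR R=YRYR D=OOYY L=OWOW
After move 2 (F'): F=GGGG U=WWYY R=OROR D=WWYY L=OROR
After move 3 (R): R=OORR U=WGYG F=GWGY D=WBYB B=YBWB
After move 4 (R): R=RORO U=WWYY F=GBGB D=WWYY B=GBGB
After move 5 (U'): U=WYWY F=ORGB R=GBRO B=ROGB L=GBOR
After move 6 (F'): F=RBOG U=WYGR R=WBWO D=BRYY L=GYOW
After move 7 (R): R=WWOB U=WBGG F=RROY D=BGYR B=ROYB
Query 1: F[0] = R
Query 2: F[1] = R
Query 3: R[0] = W
Query 4: F[2] = O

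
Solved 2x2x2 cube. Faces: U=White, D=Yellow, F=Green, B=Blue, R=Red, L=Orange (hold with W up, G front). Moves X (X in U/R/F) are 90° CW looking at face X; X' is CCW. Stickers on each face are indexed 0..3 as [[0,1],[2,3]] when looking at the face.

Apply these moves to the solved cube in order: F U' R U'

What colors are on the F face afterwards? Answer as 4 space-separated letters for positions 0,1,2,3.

After move 1 (F): F=GGGG U=WWOO R=WRWR D=RRYY L=OYOY
After move 2 (U'): U=WOWO F=OYGG R=GGWR B=WRBB L=BBOY
After move 3 (R): R=WGRG U=WYWG F=ORGY D=RBYW B=OROB
After move 4 (U'): U=YGWW F=BBGY R=ORRG B=WGOB L=OROY
Query: F face = BBGY

Answer: B B G Y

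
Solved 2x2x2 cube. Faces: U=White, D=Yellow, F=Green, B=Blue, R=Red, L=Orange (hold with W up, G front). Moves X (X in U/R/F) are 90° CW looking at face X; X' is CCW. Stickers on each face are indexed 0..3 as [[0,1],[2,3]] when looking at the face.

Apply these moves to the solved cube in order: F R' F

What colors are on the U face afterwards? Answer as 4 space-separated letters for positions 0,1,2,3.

After move 1 (F): F=GGGG U=WWOO R=WRWR D=RRYY L=OYOY
After move 2 (R'): R=RRWW U=WBOB F=GWGO D=RGYG B=YBRB
After move 3 (F): F=GGOW U=WBYY R=ORBW D=WRYG L=OROG
Query: U face = WBYY

Answer: W B Y Y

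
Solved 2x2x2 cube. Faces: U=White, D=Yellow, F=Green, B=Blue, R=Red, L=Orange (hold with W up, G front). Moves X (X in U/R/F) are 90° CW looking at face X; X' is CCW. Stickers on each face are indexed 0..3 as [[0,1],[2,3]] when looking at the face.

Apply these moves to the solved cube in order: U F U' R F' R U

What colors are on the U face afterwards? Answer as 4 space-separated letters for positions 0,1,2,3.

Answer: W W G Y

Derivation:
After move 1 (U): U=WWWW F=RRGG R=BBRR B=OOBB L=GGOO
After move 2 (F): F=GRGR U=WWOG R=WBWR D=RBYY L=GYOY
After move 3 (U'): U=WGWO F=GYGR R=GRWR B=WBBB L=OOOY
After move 4 (R): R=WGRR U=WYWR F=GBGY D=RBYW B=OBGB
After move 5 (F'): F=BYGG U=WYWR R=BGRR D=OYYW L=OROW
After move 6 (R): R=RBRG U=WYWG F=BYGW D=OGYO B=RBYB
After move 7 (U): U=WWGY F=RBGW R=RBRG B=ORYB L=BYOW
Query: U face = WWGY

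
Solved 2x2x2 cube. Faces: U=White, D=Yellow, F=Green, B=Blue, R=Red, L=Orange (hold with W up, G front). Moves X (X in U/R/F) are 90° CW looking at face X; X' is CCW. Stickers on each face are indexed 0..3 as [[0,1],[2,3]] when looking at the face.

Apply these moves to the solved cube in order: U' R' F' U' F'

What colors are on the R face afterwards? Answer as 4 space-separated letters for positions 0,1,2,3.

Answer: O W B R

Derivation:
After move 1 (U'): U=WWWW F=OOGG R=GGRR B=RRBB L=BBOO
After move 2 (R'): R=GRGR U=WBWR F=OWGW D=YOYG B=YRYB
After move 3 (F'): F=WWOG U=WBGG R=ORYR D=BOYG L=BROW
After move 4 (U'): U=BGWG F=BROG R=WWYR B=ORYB L=YROW
After move 5 (F'): F=RGBO U=BGWY R=OWBR D=RWYG L=YGOW
Query: R face = OWBR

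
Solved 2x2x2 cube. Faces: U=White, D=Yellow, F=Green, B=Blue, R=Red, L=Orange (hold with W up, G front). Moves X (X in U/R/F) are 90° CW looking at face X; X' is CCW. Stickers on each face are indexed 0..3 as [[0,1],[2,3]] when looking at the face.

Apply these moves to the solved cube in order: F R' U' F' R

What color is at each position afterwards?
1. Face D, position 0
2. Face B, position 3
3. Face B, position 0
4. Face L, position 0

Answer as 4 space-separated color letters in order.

After move 1 (F): F=GGGG U=WWOO R=WRWR D=RRYY L=OYOY
After move 2 (R'): R=RRWW U=WBOB F=GWGO D=RGYG B=YBRB
After move 3 (U'): U=BBWO F=OYGO R=GWWW B=RRRB L=YBOY
After move 4 (F'): F=YOOG U=BBGW R=GWRW D=BYYG L=YOOW
After move 5 (R): R=RGWW U=BOGG F=YYOG D=BRYR B=WRBB
Query 1: D[0] = B
Query 2: B[3] = B
Query 3: B[0] = W
Query 4: L[0] = Y

Answer: B B W Y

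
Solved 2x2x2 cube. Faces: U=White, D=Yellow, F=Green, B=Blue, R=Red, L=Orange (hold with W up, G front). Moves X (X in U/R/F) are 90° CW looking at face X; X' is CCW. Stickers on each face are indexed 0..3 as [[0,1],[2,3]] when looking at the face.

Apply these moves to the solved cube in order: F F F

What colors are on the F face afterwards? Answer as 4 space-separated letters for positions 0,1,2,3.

After move 1 (F): F=GGGG U=WWOO R=WRWR D=RRYY L=OYOY
After move 2 (F): F=GGGG U=WWYY R=OROR D=WWYY L=OROR
After move 3 (F): F=GGGG U=WWRR R=YRYR D=OOYY L=OWOW
Query: F face = GGGG

Answer: G G G G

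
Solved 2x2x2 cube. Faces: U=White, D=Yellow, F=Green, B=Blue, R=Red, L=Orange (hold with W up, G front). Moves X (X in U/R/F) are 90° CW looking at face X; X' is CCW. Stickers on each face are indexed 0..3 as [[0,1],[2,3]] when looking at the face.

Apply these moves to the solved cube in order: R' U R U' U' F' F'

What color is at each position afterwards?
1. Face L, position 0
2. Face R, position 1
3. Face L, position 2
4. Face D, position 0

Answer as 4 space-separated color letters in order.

After move 1 (R'): R=RRRR U=WBWB F=GWGW D=YGYG B=YBYB
After move 2 (U): U=WWBB F=RRGW R=YBRR B=OOYB L=GWOO
After move 3 (R): R=RYRB U=WRBW F=RGGG D=YYYO B=BOWB
After move 4 (U'): U=RWWB F=GWGG R=RGRB B=RYWB L=BOOO
After move 5 (U'): U=WBRW F=BOGG R=GWRB B=RGWB L=RYOO
After move 6 (F'): F=OGBG U=WBGR R=YWYB D=YOYO L=RWOR
After move 7 (F'): F=GGOB U=WBYY R=OWYB D=WRYO L=RROG
Query 1: L[0] = R
Query 2: R[1] = W
Query 3: L[2] = O
Query 4: D[0] = W

Answer: R W O W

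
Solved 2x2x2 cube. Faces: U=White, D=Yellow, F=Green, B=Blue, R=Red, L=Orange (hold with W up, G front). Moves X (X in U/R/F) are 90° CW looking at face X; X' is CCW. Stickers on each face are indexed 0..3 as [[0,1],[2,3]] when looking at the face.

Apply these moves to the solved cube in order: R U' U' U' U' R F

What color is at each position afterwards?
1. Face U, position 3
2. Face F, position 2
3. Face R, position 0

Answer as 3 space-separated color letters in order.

After move 1 (R): R=RRRR U=WGWG F=GYGY D=YBYB B=WBWB
After move 2 (U'): U=GGWW F=OOGY R=GYRR B=RRWB L=WBOO
After move 3 (U'): U=GWGW F=WBGY R=OORR B=GYWB L=RROO
After move 4 (U'): U=WWGG F=RRGY R=WBRR B=OOWB L=GYOO
After move 5 (U'): U=WGWG F=GYGY R=RRRR B=WBWB L=OOOO
After move 6 (R): R=RRRR U=WYWY F=GBGB D=YWYW B=GBGB
After move 7 (F): F=GGBB U=WYOO R=WRYR D=RRYW L=OYOW
Query 1: U[3] = O
Query 2: F[2] = B
Query 3: R[0] = W

Answer: O B W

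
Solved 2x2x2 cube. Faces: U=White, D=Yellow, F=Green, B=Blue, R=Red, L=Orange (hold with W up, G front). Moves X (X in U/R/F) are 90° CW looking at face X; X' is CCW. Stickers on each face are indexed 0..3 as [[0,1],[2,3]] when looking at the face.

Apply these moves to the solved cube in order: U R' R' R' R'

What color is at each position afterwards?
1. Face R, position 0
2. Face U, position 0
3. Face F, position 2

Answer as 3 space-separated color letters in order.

After move 1 (U): U=WWWW F=RRGG R=BBRR B=OOBB L=GGOO
After move 2 (R'): R=BRBR U=WBWO F=RWGW D=YRYG B=YOYB
After move 3 (R'): R=RRBB U=WYWY F=RBGO D=YWYW B=GORB
After move 4 (R'): R=RBRB U=WRWG F=RYGY D=YBYO B=WOWB
After move 5 (R'): R=BBRR U=WWWW F=RRGG D=YYYY B=OOBB
Query 1: R[0] = B
Query 2: U[0] = W
Query 3: F[2] = G

Answer: B W G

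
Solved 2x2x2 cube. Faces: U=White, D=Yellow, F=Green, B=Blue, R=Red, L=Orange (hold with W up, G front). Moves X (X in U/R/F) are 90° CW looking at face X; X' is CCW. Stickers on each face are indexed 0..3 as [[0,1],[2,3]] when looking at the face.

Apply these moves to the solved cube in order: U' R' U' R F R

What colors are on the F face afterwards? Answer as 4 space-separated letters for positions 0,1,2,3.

After move 1 (U'): U=WWWW F=OOGG R=GGRR B=RRBB L=BBOO
After move 2 (R'): R=GRGR U=WBWR F=OWGW D=YOYG B=YRYB
After move 3 (U'): U=BRWW F=BBGW R=OWGR B=GRYB L=YROO
After move 4 (R): R=GORW U=BBWW F=BOGG D=YYYG B=WRRB
After move 5 (F): F=GBGO U=BBOR R=WOWW D=RGYG L=YYOY
After move 6 (R): R=WWWO U=BBOO F=GGGG D=RRYW B=RRBB
Query: F face = GGGG

Answer: G G G G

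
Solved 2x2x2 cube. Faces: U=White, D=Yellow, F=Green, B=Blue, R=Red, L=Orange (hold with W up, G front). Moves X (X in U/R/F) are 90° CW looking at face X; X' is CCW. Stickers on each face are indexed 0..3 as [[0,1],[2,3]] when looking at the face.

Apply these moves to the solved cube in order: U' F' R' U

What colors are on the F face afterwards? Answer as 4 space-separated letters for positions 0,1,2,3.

After move 1 (U'): U=WWWW F=OOGG R=GGRR B=RRBB L=BBOO
After move 2 (F'): F=OGOG U=WWGR R=YGYR D=BOYY L=BWOW
After move 3 (R'): R=GRYY U=WBGR F=OWOR D=BGYG B=YROB
After move 4 (U): U=GWRB F=GROR R=YRYY B=BWOB L=OWOW
Query: F face = GROR

Answer: G R O R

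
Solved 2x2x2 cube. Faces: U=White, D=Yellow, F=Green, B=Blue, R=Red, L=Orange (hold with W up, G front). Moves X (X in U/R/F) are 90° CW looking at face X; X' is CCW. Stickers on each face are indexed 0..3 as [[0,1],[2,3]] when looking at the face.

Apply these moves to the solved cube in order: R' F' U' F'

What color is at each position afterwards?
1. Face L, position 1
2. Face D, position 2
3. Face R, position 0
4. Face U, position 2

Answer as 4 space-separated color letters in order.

After move 1 (R'): R=RRRR U=WBWB F=GWGW D=YGYG B=YBYB
After move 2 (F'): F=WWGG U=WBRR R=GRYR D=OOYG L=OBOW
After move 3 (U'): U=BRWR F=OBGG R=WWYR B=GRYB L=YBOW
After move 4 (F'): F=BGOG U=BRWY R=OWOR D=BWYG L=YROW
Query 1: L[1] = R
Query 2: D[2] = Y
Query 3: R[0] = O
Query 4: U[2] = W

Answer: R Y O W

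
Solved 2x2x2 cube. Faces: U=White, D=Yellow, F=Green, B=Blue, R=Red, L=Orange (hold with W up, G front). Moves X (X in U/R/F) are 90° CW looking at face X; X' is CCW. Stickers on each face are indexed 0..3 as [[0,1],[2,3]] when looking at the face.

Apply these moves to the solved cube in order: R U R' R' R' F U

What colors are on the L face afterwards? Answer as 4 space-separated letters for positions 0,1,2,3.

Answer: G R O W

Derivation:
After move 1 (R): R=RRRR U=WGWG F=GYGY D=YBYB B=WBWB
After move 2 (U): U=WWGG F=RRGY R=WBRR B=OOWB L=GYOO
After move 3 (R'): R=BRWR U=WWGO F=RWGG D=YRYY B=BOBB
After move 4 (R'): R=RRBW U=WBGB F=RWGO D=YWYG B=YORB
After move 5 (R'): R=RWRB U=WRGY F=RBGB D=YWYO B=GOWB
After move 6 (F): F=GRBB U=WROY R=GWYB D=RRYO L=GYOW
After move 7 (U): U=OWYR F=GWBB R=GOYB B=GYWB L=GROW
Query: L face = GROW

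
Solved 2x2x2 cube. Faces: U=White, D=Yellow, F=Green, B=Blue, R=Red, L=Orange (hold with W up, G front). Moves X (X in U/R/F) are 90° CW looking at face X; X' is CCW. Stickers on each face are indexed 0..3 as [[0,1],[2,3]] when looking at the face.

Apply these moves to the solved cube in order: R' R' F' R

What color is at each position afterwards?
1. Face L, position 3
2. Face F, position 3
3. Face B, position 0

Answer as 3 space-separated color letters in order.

After move 1 (R'): R=RRRR U=WBWB F=GWGW D=YGYG B=YBYB
After move 2 (R'): R=RRRR U=WYWY F=GBGB D=YWYW B=GBGB
After move 3 (F'): F=BBGG U=WYRR R=WRYR D=OOYW L=OYOW
After move 4 (R): R=YWRR U=WBRG F=BOGW D=OGYG B=RBYB
Query 1: L[3] = W
Query 2: F[3] = W
Query 3: B[0] = R

Answer: W W R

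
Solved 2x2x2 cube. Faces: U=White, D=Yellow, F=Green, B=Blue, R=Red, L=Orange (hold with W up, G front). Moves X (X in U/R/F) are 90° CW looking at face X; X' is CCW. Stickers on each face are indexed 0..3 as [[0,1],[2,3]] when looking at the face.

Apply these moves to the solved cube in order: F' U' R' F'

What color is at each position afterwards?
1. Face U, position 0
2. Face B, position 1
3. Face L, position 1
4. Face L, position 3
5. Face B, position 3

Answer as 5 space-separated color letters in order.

Answer: W R Y W B

Derivation:
After move 1 (F'): F=GGGG U=WWRR R=YRYR D=OOYY L=OWOW
After move 2 (U'): U=WRWR F=OWGG R=GGYR B=YRBB L=BBOW
After move 3 (R'): R=GRGY U=WBWY F=ORGR D=OWYG B=YROB
After move 4 (F'): F=RROG U=WBGG R=WROY D=BWYG L=BYOW
Query 1: U[0] = W
Query 2: B[1] = R
Query 3: L[1] = Y
Query 4: L[3] = W
Query 5: B[3] = B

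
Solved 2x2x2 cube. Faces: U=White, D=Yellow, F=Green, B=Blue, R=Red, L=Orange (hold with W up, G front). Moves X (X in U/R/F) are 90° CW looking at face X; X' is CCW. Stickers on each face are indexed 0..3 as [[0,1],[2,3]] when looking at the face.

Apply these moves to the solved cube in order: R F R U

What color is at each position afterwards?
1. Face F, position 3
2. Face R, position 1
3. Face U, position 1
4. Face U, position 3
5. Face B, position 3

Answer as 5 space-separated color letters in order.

After move 1 (R): R=RRRR U=WGWG F=GYGY D=YBYB B=WBWB
After move 2 (F): F=GGYY U=WGOO R=WRGR D=RRYB L=OYOB
After move 3 (R): R=GWRR U=WGOY F=GRYB D=RWYW B=OBGB
After move 4 (U): U=OWYG F=GWYB R=OBRR B=OYGB L=GROB
Query 1: F[3] = B
Query 2: R[1] = B
Query 3: U[1] = W
Query 4: U[3] = G
Query 5: B[3] = B

Answer: B B W G B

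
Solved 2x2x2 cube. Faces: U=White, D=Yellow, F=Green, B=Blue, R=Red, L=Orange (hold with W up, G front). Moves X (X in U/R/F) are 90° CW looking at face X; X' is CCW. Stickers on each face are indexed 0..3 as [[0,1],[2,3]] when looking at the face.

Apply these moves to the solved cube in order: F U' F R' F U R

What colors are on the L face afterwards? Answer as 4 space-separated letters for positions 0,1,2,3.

Answer: G G O O

Derivation:
After move 1 (F): F=GGGG U=WWOO R=WRWR D=RRYY L=OYOY
After move 2 (U'): U=WOWO F=OYGG R=GGWR B=WRBB L=BBOY
After move 3 (F): F=GOGY U=WOYB R=WGOR D=WGYY L=BROR
After move 4 (R'): R=GRWO U=WBYW F=GOGB D=WOYY B=YRGB
After move 5 (F): F=GGBO U=WBRR R=YRWO D=WGYY L=BWOO
After move 6 (U): U=RWRB F=YRBO R=YRWO B=BWGB L=GGOO
After move 7 (R): R=WYOR U=RRRO F=YGBY D=WGYB B=BWWB
Query: L face = GGOO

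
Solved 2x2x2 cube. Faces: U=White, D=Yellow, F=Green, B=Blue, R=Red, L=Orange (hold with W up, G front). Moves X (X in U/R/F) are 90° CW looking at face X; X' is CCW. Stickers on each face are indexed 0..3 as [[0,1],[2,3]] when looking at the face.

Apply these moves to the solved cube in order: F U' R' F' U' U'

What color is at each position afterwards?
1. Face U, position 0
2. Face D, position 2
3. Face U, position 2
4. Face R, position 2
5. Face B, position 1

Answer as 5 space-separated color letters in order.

Answer: G Y B R O

Derivation:
After move 1 (F): F=GGGG U=WWOO R=WRWR D=RRYY L=OYOY
After move 2 (U'): U=WOWO F=OYGG R=GGWR B=WRBB L=BBOY
After move 3 (R'): R=GRGW U=WBWW F=OOGO D=RYYG B=YRRB
After move 4 (F'): F=OOOG U=WBGG R=YRRW D=BYYG L=BWOW
After move 5 (U'): U=BGWG F=BWOG R=OORW B=YRRB L=YROW
After move 6 (U'): U=GGBW F=YROG R=BWRW B=OORB L=YROW
Query 1: U[0] = G
Query 2: D[2] = Y
Query 3: U[2] = B
Query 4: R[2] = R
Query 5: B[1] = O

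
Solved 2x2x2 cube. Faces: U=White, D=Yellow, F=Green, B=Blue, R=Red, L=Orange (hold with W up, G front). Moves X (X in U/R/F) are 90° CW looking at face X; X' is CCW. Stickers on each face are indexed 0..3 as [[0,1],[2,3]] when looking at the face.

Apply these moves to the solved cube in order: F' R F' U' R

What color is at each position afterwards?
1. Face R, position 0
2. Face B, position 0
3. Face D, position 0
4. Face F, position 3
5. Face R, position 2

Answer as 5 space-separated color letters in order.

Answer: O Y W B R

Derivation:
After move 1 (F'): F=GGGG U=WWRR R=YRYR D=OOYY L=OWOW
After move 2 (R): R=YYRR U=WGRG F=GOGY D=OBYB B=RBWB
After move 3 (F'): F=OYGG U=WGYR R=BYOR D=WWYB L=OGOR
After move 4 (U'): U=GRWY F=OGGG R=OYOR B=BYWB L=RBOR
After move 5 (R): R=OORY U=GGWG F=OWGB D=WWYB B=YYRB
Query 1: R[0] = O
Query 2: B[0] = Y
Query 3: D[0] = W
Query 4: F[3] = B
Query 5: R[2] = R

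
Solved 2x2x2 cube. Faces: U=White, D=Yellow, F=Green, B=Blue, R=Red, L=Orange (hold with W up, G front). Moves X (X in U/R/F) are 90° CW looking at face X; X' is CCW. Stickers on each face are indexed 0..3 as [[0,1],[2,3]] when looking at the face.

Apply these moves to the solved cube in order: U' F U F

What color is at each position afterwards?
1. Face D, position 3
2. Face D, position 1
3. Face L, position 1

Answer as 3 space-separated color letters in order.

After move 1 (U'): U=WWWW F=OOGG R=GGRR B=RRBB L=BBOO
After move 2 (F): F=GOGO U=WWOB R=WGWR D=RGYY L=BYOY
After move 3 (U): U=OWBW F=WGGO R=RRWR B=BYBB L=GOOY
After move 4 (F): F=GWOG U=OWYO R=BRWR D=WRYY L=GROG
Query 1: D[3] = Y
Query 2: D[1] = R
Query 3: L[1] = R

Answer: Y R R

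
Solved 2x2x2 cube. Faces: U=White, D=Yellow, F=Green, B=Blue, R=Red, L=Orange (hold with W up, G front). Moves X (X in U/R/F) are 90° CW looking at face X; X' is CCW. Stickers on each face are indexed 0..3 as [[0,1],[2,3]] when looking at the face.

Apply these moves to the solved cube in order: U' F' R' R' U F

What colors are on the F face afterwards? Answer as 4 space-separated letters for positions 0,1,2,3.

After move 1 (U'): U=WWWW F=OOGG R=GGRR B=RRBB L=BBOO
After move 2 (F'): F=OGOG U=WWGR R=YGYR D=BOYY L=BWOW
After move 3 (R'): R=GRYY U=WBGR F=OWOR D=BGYG B=YROB
After move 4 (R'): R=RYGY U=WOGY F=OBOR D=BWYR B=GRGB
After move 5 (U): U=GWYO F=RYOR R=GRGY B=BWGB L=OBOW
After move 6 (F): F=ORRY U=GWWB R=YROY D=GGYR L=OBOW
Query: F face = ORRY

Answer: O R R Y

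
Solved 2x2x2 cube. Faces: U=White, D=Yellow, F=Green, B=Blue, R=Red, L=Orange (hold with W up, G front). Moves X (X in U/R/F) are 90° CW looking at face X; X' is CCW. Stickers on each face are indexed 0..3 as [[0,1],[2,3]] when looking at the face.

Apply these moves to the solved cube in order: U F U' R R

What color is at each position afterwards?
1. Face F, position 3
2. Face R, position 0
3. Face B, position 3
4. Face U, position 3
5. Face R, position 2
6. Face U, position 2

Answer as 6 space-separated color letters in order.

After move 1 (U): U=WWWW F=RRGG R=BBRR B=OOBB L=GGOO
After move 2 (F): F=GRGR U=WWOG R=WBWR D=RBYY L=GYOY
After move 3 (U'): U=WGWO F=GYGR R=GRWR B=WBBB L=OOOY
After move 4 (R): R=WGRR U=WYWR F=GBGY D=RBYW B=OBGB
After move 5 (R): R=RWRG U=WBWY F=GBGW D=RGYO B=RBYB
Query 1: F[3] = W
Query 2: R[0] = R
Query 3: B[3] = B
Query 4: U[3] = Y
Query 5: R[2] = R
Query 6: U[2] = W

Answer: W R B Y R W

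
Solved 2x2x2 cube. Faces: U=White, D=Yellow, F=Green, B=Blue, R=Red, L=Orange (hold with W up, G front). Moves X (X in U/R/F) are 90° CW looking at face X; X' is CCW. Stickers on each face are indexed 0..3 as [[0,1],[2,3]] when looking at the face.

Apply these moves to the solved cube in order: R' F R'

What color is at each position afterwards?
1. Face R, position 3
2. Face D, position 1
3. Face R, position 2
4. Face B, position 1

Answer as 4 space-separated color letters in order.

After move 1 (R'): R=RRRR U=WBWB F=GWGW D=YGYG B=YBYB
After move 2 (F): F=GGWW U=WBOO R=WRBR D=RRYG L=OYOG
After move 3 (R'): R=RRWB U=WYOY F=GBWO D=RGYW B=GBRB
Query 1: R[3] = B
Query 2: D[1] = G
Query 3: R[2] = W
Query 4: B[1] = B

Answer: B G W B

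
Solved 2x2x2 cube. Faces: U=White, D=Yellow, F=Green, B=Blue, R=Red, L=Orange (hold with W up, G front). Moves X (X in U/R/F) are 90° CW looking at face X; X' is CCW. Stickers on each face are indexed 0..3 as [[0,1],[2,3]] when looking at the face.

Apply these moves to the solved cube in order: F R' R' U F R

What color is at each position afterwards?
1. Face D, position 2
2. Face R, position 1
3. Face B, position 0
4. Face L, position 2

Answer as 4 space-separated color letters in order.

After move 1 (F): F=GGGG U=WWOO R=WRWR D=RRYY L=OYOY
After move 2 (R'): R=RRWW U=WBOB F=GWGO D=RGYG B=YBRB
After move 3 (R'): R=RWRW U=WROY F=GBGB D=RWYO B=GBGB
After move 4 (U): U=OWYR F=RWGB R=GBRW B=OYGB L=GBOY
After move 5 (F): F=GRBW U=OWYB R=YBRW D=RGYO L=GROW
After move 6 (R): R=RYWB U=ORYW F=GGBO D=RGYO B=BYWB
Query 1: D[2] = Y
Query 2: R[1] = Y
Query 3: B[0] = B
Query 4: L[2] = O

Answer: Y Y B O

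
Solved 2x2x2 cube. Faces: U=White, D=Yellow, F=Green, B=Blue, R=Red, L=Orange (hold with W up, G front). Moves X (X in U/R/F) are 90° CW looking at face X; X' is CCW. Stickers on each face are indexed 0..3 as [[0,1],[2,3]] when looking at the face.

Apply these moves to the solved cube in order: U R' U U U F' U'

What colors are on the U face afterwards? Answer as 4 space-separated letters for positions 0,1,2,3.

After move 1 (U): U=WWWW F=RRGG R=BBRR B=OOBB L=GGOO
After move 2 (R'): R=BRBR U=WBWO F=RWGW D=YRYG B=YOYB
After move 3 (U): U=WWOB F=BRGW R=YOBR B=GGYB L=RWOO
After move 4 (U): U=OWBW F=YOGW R=GGBR B=RWYB L=BROO
After move 5 (U): U=BOWW F=GGGW R=RWBR B=BRYB L=YOOO
After move 6 (F'): F=GWGG U=BORB R=RWYR D=OOYG L=YWOW
After move 7 (U'): U=OBBR F=YWGG R=GWYR B=RWYB L=BROW
Query: U face = OBBR

Answer: O B B R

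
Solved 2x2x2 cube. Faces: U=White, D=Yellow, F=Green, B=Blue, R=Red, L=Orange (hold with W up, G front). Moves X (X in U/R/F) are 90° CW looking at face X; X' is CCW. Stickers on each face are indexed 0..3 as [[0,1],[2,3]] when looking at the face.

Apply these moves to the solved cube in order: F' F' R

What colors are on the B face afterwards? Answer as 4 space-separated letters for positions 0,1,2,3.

Answer: Y B W B

Derivation:
After move 1 (F'): F=GGGG U=WWRR R=YRYR D=OOYY L=OWOW
After move 2 (F'): F=GGGG U=WWYY R=OROR D=WWYY L=OROR
After move 3 (R): R=OORR U=WGYG F=GWGY D=WBYB B=YBWB
Query: B face = YBWB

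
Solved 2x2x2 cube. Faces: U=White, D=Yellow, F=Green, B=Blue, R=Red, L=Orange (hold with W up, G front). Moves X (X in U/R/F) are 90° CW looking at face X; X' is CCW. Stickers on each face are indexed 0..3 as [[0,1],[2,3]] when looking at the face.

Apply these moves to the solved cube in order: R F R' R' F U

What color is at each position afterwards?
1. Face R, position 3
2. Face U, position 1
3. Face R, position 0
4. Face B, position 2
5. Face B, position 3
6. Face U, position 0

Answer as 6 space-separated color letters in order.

After move 1 (R): R=RRRR U=WGWG F=GYGY D=YBYB B=WBWB
After move 2 (F): F=GGYY U=WGOO R=WRGR D=RRYB L=OYOB
After move 3 (R'): R=RRWG U=WWOW F=GGYO D=RGYY B=BBRB
After move 4 (R'): R=RGRW U=WROB F=GWYW D=RGYO B=YBGB
After move 5 (F): F=YGWW U=WRBY R=OGBW D=RRYO L=OROG
After move 6 (U): U=BWYR F=OGWW R=YBBW B=ORGB L=YGOG
Query 1: R[3] = W
Query 2: U[1] = W
Query 3: R[0] = Y
Query 4: B[2] = G
Query 5: B[3] = B
Query 6: U[0] = B

Answer: W W Y G B B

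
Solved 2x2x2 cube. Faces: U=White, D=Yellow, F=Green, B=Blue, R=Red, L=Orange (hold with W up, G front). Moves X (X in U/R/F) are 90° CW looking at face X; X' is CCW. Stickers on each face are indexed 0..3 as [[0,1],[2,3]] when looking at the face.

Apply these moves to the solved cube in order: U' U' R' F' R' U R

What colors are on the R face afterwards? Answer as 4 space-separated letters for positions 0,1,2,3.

Answer: B G Y G

Derivation:
After move 1 (U'): U=WWWW F=OOGG R=GGRR B=RRBB L=BBOO
After move 2 (U'): U=WWWW F=BBGG R=OORR B=GGBB L=RROO
After move 3 (R'): R=OROR U=WBWG F=BWGW D=YBYG B=YGYB
After move 4 (F'): F=WWBG U=WBOO R=BRYR D=ROYG L=RGOW
After move 5 (R'): R=RRBY U=WYOY F=WBBO D=RWYG B=GGOB
After move 6 (U): U=OWYY F=RRBO R=GGBY B=RGOB L=WBOW
After move 7 (R): R=BGYG U=ORYO F=RWBG D=ROYR B=YGWB
Query: R face = BGYG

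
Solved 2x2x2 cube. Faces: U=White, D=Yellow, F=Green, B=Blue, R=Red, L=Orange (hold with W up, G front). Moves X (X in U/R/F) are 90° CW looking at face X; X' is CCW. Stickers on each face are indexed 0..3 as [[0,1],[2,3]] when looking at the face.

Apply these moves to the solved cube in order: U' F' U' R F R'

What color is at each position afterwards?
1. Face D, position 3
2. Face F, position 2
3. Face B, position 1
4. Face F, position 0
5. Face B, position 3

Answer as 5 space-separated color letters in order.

After move 1 (U'): U=WWWW F=OOGG R=GGRR B=RRBB L=BBOO
After move 2 (F'): F=OGOG U=WWGR R=YGYR D=BOYY L=BWOW
After move 3 (U'): U=WRWG F=BWOG R=OGYR B=YGBB L=RROW
After move 4 (R): R=YORG U=WWWG F=BOOY D=BBYY B=GGRB
After move 5 (F): F=OBYO U=WWWR R=WOGG D=RYYY L=RBOB
After move 6 (R'): R=OGWG U=WRWG F=OWYR D=RBYO B=YGYB
Query 1: D[3] = O
Query 2: F[2] = Y
Query 3: B[1] = G
Query 4: F[0] = O
Query 5: B[3] = B

Answer: O Y G O B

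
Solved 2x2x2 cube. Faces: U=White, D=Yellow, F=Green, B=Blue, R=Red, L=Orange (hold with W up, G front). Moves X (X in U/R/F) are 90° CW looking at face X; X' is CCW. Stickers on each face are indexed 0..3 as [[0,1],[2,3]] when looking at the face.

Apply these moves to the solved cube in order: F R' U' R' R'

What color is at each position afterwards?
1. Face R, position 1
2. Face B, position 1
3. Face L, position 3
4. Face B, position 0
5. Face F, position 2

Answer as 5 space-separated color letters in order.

Answer: W R Y O G

Derivation:
After move 1 (F): F=GGGG U=WWOO R=WRWR D=RRYY L=OYOY
After move 2 (R'): R=RRWW U=WBOB F=GWGO D=RGYG B=YBRB
After move 3 (U'): U=BBWO F=OYGO R=GWWW B=RRRB L=YBOY
After move 4 (R'): R=WWGW U=BRWR F=OBGO D=RYYO B=GRGB
After move 5 (R'): R=WWWG U=BGWG F=ORGR D=RBYO B=ORYB
Query 1: R[1] = W
Query 2: B[1] = R
Query 3: L[3] = Y
Query 4: B[0] = O
Query 5: F[2] = G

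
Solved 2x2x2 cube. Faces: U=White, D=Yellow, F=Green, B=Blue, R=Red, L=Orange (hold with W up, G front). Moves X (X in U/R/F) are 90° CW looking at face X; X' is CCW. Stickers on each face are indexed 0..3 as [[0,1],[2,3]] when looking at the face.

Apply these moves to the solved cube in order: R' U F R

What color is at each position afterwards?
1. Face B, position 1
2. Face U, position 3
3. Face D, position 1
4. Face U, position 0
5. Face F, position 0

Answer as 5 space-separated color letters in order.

Answer: O R Y W G

Derivation:
After move 1 (R'): R=RRRR U=WBWB F=GWGW D=YGYG B=YBYB
After move 2 (U): U=WWBB F=RRGW R=YBRR B=OOYB L=GWOO
After move 3 (F): F=GRWR U=WWOW R=BBBR D=RYYG L=GYOG
After move 4 (R): R=BBRB U=WROR F=GYWG D=RYYO B=WOWB
Query 1: B[1] = O
Query 2: U[3] = R
Query 3: D[1] = Y
Query 4: U[0] = W
Query 5: F[0] = G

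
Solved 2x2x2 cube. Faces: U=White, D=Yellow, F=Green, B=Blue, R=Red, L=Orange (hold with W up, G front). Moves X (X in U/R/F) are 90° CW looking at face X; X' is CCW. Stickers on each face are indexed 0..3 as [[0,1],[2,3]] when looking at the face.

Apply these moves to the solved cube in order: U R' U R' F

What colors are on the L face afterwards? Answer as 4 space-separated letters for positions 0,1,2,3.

After move 1 (U): U=WWWW F=RRGG R=BBRR B=OOBB L=GGOO
After move 2 (R'): R=BRBR U=WBWO F=RWGW D=YRYG B=YOYB
After move 3 (U): U=WWOB F=BRGW R=YOBR B=GGYB L=RWOO
After move 4 (R'): R=ORYB U=WYOG F=BWGB D=YRYW B=GGRB
After move 5 (F): F=GBBW U=WYOW R=ORGB D=YOYW L=RYOR
Query: L face = RYOR

Answer: R Y O R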